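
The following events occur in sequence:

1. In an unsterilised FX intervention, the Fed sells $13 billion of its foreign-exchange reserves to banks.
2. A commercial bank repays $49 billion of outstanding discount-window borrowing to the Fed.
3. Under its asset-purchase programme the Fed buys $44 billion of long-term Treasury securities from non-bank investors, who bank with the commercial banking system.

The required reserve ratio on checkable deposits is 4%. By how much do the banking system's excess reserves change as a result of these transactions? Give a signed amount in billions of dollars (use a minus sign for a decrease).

-$19.76 billion

FX sale $13 billion: reserves −$13B, deposits 0.
Discount-window repayment $49 billion: reserves −$49B, deposits 0.
Asset purchase (from non-banks) $44 billion: reserves +$44B, deposits +$44B.
Totals: Δreserves = −$18B, Δdeposits = +$44B.
Δrequired reserves = 4% × +$44B = +$1.76B.
Δexcess reserves = Δreserves − Δrequired = −$18B − (+$1.76B) = -$19.76 billion.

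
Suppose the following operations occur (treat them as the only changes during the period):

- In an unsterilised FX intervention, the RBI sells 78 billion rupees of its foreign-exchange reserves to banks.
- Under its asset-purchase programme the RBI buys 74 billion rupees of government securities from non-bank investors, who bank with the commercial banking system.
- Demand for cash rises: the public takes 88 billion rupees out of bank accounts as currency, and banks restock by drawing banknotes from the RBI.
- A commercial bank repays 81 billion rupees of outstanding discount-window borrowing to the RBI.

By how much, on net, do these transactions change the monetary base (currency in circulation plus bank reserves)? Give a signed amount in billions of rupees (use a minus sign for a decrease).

RBI balance sheet:
  Assets:      Securities +74B, Loans to banks −81B, Foreign assets −78B
  Liabilities: Bank reserves −173B, Currency in circulation +88B
Monetary base = currency + reserves: +88B + (−173B) = -85 billion.

-85 billion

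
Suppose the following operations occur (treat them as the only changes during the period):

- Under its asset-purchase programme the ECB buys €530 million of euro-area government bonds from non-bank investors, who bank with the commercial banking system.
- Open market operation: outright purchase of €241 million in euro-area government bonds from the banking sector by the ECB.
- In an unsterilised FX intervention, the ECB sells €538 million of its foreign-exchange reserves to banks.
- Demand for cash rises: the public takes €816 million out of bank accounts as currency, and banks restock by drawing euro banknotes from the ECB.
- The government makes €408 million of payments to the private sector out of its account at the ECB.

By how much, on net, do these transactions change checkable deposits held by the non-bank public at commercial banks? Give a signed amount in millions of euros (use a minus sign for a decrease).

+€122 million

ECB balance sheet:
  Assets:      Securities +€771M, Foreign assets −€538M
  Liabilities: Bank reserves −€175M, Currency in circulation +€816M, Government deposits −€408M
Commercial banking system:
  Assets:      Reserves at CB −€175M, Securities −€241M, Foreign assets +€538M
  Liabilities: Checkable deposits +€122M
So the change in checkable deposits held by the non-bank public at commercial banks is +€122 million.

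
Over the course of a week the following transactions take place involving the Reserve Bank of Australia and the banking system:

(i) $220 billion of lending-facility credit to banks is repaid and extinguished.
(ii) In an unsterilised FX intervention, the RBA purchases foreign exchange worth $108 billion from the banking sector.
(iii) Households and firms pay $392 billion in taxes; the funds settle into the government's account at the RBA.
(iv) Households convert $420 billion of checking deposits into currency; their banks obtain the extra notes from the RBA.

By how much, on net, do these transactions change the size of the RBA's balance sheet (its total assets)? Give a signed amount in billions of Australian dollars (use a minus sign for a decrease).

Discount-window repayment $220 billion: an RBA asset is shed → −$220B.
FX purchase $108 billion: an RBA asset is acquired → +$108B.
Government account inflow $392 billion: only the composition of liabilities changes → 0.
Currency withdrawal $420 billion: only the composition of liabilities changes → 0.
Net: −220 + 108 + 0 + 0 = -$112 billion.

-$112 billion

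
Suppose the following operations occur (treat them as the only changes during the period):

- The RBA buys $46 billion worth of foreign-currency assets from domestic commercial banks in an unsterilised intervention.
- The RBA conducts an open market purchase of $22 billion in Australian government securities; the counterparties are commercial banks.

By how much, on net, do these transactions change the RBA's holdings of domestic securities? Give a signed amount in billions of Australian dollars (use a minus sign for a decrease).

FX purchase $46 billion: the RBA's securities portfolio is untouched → 0.
OMO purchase (from banks) $22 billion: securities added to the RBA's portfolio → +$22B.
Net: 0 + 22 = +$22 billion.

+$22 billion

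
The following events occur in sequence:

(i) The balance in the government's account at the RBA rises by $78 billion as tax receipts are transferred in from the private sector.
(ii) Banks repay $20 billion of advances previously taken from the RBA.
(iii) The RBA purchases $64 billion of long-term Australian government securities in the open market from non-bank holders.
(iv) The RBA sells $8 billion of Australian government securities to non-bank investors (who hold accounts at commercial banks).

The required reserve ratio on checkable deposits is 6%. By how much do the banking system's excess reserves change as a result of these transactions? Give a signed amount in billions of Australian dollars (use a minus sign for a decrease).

Government account inflow $78 billion: reserves −$78B, deposits −$78B.
Discount-window repayment $20 billion: reserves −$20B, deposits 0.
Asset purchase (from non-banks) $64 billion: reserves +$64B, deposits +$64B.
Asset sale (to non-banks) $8 billion: reserves −$8B, deposits −$8B.
Totals: Δreserves = −$42B, Δdeposits = −$22B.
Δrequired reserves = 6% × −$22B = −$1.32B.
Δexcess reserves = Δreserves − Δrequired = −$42B − (−$1.32B) = -$40.68 billion.

-$40.68 billion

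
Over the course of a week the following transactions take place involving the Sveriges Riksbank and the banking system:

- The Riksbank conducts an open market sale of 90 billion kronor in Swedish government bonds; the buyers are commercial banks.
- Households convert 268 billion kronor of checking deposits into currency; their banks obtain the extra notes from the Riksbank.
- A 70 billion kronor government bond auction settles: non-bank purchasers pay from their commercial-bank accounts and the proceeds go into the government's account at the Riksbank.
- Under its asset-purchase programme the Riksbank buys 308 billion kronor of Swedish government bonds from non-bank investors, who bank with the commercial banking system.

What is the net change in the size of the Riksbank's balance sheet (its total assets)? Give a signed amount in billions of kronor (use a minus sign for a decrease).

+218 billion

Riksbank balance sheet:
  Assets:      Securities +218B
  Liabilities: Bank reserves −120B, Currency in circulation +268B, Government deposits +70B
Commercial banking system:
  Assets:      Reserves at CB −120B, Securities +90B
  Liabilities: Checkable deposits −30B
Change in total Riksbank assets = +218 billion.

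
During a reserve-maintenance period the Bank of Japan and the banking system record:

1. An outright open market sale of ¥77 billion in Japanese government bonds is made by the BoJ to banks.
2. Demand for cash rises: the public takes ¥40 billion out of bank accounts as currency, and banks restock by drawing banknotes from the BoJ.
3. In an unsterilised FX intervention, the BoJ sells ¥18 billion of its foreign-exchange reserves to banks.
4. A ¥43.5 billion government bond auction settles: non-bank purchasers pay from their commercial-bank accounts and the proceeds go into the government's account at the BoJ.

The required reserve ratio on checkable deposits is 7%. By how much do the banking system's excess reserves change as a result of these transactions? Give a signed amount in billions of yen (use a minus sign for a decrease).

OMO sale (to banks) ¥77 billion: reserves −¥77B, deposits 0.
Currency withdrawal ¥40 billion: reserves −¥40B, deposits −¥40B.
FX sale ¥18 billion: reserves −¥18B, deposits 0.
Government account inflow ¥43.5 billion: reserves −¥43.5B, deposits −¥43.5B.
Totals: Δreserves = −¥178.5B, Δdeposits = −¥83.5B.
Δrequired reserves = 7% × −¥83.5B = −¥5.845B.
Δexcess reserves = Δreserves − Δrequired = −¥178.5B − (−¥5.845B) = -¥172.655 billion.

-¥172.655 billion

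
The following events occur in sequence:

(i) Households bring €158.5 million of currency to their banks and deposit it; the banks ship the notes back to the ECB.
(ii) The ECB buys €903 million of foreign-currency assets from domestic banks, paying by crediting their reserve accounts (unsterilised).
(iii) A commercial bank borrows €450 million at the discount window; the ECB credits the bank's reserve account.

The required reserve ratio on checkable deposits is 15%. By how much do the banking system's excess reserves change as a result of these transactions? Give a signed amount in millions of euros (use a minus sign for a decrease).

Currency deposit €158.5 million: reserves +€158.5M, deposits +€158.5M.
FX purchase €903 million: reserves +€903M, deposits 0.
Discount-window loan €450 million: reserves +€450M, deposits 0.
Totals: Δreserves = +€1511.5M, Δdeposits = +€158.5M.
Δrequired reserves = 15% × +€158.5M = +€23.775M.
Δexcess reserves = Δreserves − Δrequired = +€1511.5M − (+€23.775M) = +€1487.725 million.

+€1487.725 million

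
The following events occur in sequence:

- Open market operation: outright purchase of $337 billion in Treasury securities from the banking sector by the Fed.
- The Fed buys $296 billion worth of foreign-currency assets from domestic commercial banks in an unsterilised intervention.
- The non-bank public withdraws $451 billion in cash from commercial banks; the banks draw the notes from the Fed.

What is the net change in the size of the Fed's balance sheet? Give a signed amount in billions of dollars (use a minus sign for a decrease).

OMO purchase (from banks) $337 billion: a Fed asset is acquired → +$337B.
FX purchase $296 billion: a Fed asset is acquired → +$296B.
Currency withdrawal $451 billion: only the composition of liabilities changes → 0.
Net: 337 + 296 + 0 = +$633 billion.

+$633 billion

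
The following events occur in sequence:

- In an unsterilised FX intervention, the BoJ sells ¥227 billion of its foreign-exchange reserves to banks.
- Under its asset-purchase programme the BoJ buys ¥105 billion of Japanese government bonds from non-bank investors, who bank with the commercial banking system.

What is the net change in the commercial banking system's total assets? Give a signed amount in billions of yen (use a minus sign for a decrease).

BoJ balance sheet:
  Assets:      Securities +¥105B, Foreign assets −¥227B
  Liabilities: Bank reserves −¥122B
Commercial banking system:
  Assets:      Reserves at CB −¥122B, Foreign assets +¥227B
  Liabilities: Checkable deposits +¥105B
Change in total bank assets = +¥105 billion.

+¥105 billion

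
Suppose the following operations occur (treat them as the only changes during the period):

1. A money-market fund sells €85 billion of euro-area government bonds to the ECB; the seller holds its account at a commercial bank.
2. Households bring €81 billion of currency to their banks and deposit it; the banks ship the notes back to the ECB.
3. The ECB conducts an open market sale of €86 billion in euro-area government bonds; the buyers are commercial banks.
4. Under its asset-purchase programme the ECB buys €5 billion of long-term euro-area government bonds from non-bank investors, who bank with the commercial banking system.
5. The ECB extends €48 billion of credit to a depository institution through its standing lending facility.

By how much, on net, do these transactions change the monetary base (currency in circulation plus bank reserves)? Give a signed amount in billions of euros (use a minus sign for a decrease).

Asset purchase (from non-banks) €85 billion: ECB balance sheet expands → +€85B.
Currency deposit €81 billion: just a shift between currency and reserves — both are base money → 0.
OMO sale (to banks) €86 billion: ECB balance sheet contracts → −€86B.
Asset purchase (from non-banks) €5 billion: ECB balance sheet expands → +€5B.
Discount-window loan €48 billion: ECB balance sheet expands → +€48B.
Net: 85 + 0 − 86 + 5 + 48 = +€52 billion.

+€52 billion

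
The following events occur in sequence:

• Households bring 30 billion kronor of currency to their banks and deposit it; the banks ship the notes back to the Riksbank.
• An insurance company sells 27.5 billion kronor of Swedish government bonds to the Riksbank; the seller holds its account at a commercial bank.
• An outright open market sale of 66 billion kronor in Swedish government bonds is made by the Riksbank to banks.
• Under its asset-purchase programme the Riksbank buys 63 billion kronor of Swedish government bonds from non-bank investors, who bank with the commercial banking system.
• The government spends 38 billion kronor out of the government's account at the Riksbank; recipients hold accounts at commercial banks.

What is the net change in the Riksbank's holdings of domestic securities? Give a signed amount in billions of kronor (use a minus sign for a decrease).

Currency deposit 30 billion kronor: the Riksbank's securities portfolio is untouched → 0.
Asset purchase (from non-banks) 27.5 billion kronor: securities added to the Riksbank's portfolio → +27.5B.
OMO sale (to banks) 66 billion kronor: securities removed from the Riksbank's portfolio → −66B.
Asset purchase (from non-banks) 63 billion kronor: securities added to the Riksbank's portfolio → +63B.
Government spending 38 billion kronor: the Riksbank's securities portfolio is untouched → 0.
Net: 0 + 27.5 − 66 + 63 + 0 = +24.5 billion.

+24.5 billion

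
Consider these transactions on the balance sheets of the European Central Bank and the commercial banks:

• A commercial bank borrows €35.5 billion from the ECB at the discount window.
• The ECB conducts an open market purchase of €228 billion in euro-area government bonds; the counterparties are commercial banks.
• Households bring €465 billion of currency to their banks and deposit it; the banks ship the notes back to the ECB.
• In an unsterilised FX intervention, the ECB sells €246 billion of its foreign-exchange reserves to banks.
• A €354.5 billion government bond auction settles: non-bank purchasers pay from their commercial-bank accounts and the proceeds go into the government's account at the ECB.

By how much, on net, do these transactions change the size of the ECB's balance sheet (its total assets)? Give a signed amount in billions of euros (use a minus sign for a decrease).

Discount-window loan €35.5 billion: an ECB asset is acquired → +€35.5B.
OMO purchase (from banks) €228 billion: an ECB asset is acquired → +€228B.
Currency deposit €465 billion: only the composition of liabilities changes → 0.
FX sale €246 billion: an ECB asset is shed → −€246B.
Government account inflow €354.5 billion: only the composition of liabilities changes → 0.
Net: 35.5 + 228 + 0 − 246 + 0 = +€17.5 billion.

+€17.5 billion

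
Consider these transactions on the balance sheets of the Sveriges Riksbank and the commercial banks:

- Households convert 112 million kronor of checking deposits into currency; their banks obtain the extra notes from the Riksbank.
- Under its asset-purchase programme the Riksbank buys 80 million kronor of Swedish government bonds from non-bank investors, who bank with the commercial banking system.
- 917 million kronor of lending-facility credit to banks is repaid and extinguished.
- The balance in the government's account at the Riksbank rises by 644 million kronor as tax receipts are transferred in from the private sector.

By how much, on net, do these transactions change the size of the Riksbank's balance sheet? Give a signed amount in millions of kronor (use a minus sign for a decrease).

-837 million

Currency withdrawal 112 million kronor: only the composition of liabilities changes → 0.
Asset purchase (from non-banks) 80 million kronor: a Riksbank asset is acquired → +80M.
Discount-window repayment 917 million kronor: a Riksbank asset is shed → −917M.
Government account inflow 644 million kronor: only the composition of liabilities changes → 0.
Net: 0 + 80 − 917 + 0 = -837 million.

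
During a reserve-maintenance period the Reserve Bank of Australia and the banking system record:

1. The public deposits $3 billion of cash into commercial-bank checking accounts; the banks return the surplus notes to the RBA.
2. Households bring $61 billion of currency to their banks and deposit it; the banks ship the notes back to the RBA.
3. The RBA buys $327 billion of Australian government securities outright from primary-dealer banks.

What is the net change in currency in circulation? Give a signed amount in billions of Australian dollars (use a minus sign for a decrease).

-$64 billion

Currency deposit $3 billion: notes return to the central bank → −$3B.
Currency deposit $61 billion: notes return to the central bank → −$61B.
OMO purchase (from banks) $327 billion: no currency enters or leaves circulation → 0.
Net: −3 − 61 + 0 = -$64 billion.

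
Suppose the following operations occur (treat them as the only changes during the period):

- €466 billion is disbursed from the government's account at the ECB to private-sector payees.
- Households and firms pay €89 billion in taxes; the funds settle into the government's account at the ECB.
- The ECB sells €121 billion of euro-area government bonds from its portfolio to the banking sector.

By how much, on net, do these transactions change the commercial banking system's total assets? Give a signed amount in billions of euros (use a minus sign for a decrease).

+€377 billion

ECB balance sheet:
  Assets:      Securities −€121B
  Liabilities: Bank reserves +€256B, Government deposits −€377B
Commercial banking system:
  Assets:      Reserves at CB +€256B, Securities +€121B
  Liabilities: Checkable deposits +€377B
Change in total bank assets = +€377 billion.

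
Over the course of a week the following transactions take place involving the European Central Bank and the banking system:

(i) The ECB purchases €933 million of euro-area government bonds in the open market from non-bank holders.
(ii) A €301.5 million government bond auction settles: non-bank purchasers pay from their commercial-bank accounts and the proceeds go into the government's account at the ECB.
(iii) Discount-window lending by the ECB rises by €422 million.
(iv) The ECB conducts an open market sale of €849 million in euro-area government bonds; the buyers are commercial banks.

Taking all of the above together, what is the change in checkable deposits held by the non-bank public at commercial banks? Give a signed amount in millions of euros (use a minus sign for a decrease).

+€631.5 million

Asset purchase (from non-banks) €933 million: non-bank counterparties' bank balances rise → +€933M.
Government account inflow €301.5 million: non-bank counterparties' bank balances fall → −€301.5M.
Discount-window loan €422 million: the counterparty is a bank, so public deposits are unchanged → 0.
OMO sale (to banks) €849 million: the counterparty is a bank, so public deposits are unchanged → 0.
Net: 933 − 301.5 + 0 + 0 = +€631.5 million.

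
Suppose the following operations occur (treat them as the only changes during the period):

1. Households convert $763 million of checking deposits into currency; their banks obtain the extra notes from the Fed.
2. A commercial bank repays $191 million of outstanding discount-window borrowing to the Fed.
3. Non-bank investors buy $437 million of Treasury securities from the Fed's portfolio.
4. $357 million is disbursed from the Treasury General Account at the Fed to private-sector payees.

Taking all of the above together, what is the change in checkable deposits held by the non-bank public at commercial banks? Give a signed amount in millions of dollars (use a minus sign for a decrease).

-$843 million

Currency withdrawal $763 million: non-bank counterparties' bank balances fall → −$763M.
Discount-window repayment $191 million: the counterparty is a bank, so public deposits are unchanged → 0.
Asset sale (to non-banks) $437 million: non-bank counterparties' bank balances fall → −$437M.
Government spending $357 million: non-bank counterparties' bank balances rise → +$357M.
Net: −763 + 0 − 437 + 357 = -$843 million.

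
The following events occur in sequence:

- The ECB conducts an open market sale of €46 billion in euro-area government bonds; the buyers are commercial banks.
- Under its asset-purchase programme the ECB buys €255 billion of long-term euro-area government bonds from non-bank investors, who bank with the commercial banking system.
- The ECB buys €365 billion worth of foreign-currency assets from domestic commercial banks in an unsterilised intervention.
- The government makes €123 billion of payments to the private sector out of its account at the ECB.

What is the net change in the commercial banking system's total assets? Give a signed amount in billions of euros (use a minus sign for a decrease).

+€378 billion

ECB balance sheet:
  Assets:      Securities +€209B, Foreign assets +€365B
  Liabilities: Bank reserves +€697B, Government deposits −€123B
Commercial banking system:
  Assets:      Reserves at CB +€697B, Securities +€46B, Foreign assets −€365B
  Liabilities: Checkable deposits +€378B
Change in total bank assets = +€378 billion.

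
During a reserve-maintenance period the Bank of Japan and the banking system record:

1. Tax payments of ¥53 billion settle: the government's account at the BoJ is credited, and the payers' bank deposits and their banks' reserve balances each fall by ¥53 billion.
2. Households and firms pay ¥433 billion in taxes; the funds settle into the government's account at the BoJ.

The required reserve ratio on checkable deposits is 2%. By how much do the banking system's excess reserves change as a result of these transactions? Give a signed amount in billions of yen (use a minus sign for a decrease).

-¥476.28 billion

Government account inflow ¥53 billion: reserves −¥53B, deposits −¥53B.
Government account inflow ¥433 billion: reserves −¥433B, deposits −¥433B.
Totals: Δreserves = −¥486B, Δdeposits = −¥486B.
Δrequired reserves = 2% × −¥486B = −¥9.72B.
Δexcess reserves = Δreserves − Δrequired = −¥486B − (−¥9.72B) = -¥476.28 billion.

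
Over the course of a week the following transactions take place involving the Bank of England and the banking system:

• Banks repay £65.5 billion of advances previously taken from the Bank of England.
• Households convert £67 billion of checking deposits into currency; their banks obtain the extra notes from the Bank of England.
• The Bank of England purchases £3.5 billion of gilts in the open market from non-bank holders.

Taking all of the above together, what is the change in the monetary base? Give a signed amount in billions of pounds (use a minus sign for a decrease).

-£62 billion

Discount-window repayment £65.5 billion: Bank of England balance sheet contracts → −£65.5B.
Currency withdrawal £67 billion: just a shift between currency and reserves — both are base money → 0.
Asset purchase (from non-banks) £3.5 billion: Bank of England balance sheet expands → +£3.5B.
Net: −65.5 + 0 + 3.5 = -£62 billion.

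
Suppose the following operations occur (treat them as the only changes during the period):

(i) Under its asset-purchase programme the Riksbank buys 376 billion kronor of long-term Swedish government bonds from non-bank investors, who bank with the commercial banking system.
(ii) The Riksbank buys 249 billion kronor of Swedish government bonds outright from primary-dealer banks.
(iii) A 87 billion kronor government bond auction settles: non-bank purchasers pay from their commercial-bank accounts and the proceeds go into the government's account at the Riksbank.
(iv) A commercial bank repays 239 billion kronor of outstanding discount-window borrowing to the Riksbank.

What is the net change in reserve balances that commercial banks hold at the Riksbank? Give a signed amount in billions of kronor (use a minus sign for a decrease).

+299 billion

Asset purchase (from non-banks) 376 billion kronor: the Riksbank pays by crediting reserve accounts → +376B.
OMO purchase (from banks) 249 billion kronor: the Riksbank pays by crediting reserve accounts → +249B.
Government account inflow 87 billion kronor: funds move from bank reserves into the government account → −87B.
Discount-window repayment 239 billion kronor: repayment is debited from reserves → −239B.
Net: 376 + 249 − 87 − 239 = +299 billion.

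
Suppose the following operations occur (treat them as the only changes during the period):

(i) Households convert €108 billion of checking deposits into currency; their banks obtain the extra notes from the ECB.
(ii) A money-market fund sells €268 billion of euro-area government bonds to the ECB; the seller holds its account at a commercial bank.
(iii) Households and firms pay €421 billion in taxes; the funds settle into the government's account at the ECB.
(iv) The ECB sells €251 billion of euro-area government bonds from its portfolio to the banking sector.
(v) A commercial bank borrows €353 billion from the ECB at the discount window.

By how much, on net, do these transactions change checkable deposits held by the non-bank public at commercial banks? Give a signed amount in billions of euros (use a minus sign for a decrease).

ECB balance sheet:
  Assets:      Securities +€17B, Loans to banks +€353B
  Liabilities: Bank reserves −€159B, Currency in circulation +€108B, Government deposits +€421B
Commercial banking system:
  Assets:      Reserves at CB −€159B, Securities +€251B
  Liabilities: Checkable deposits −€261B, Borrowings from CB +€353B
So the change in checkable deposits held by the non-bank public at commercial banks is -€261 billion.

-€261 billion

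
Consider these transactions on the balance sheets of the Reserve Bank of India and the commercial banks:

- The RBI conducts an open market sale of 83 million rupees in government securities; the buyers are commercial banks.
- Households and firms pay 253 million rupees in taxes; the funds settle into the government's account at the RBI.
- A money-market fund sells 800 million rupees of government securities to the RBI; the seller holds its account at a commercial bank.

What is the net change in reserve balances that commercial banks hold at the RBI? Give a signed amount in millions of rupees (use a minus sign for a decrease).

RBI balance sheet:
  Assets:      Securities +717M
  Liabilities: Bank reserves +464M, Government deposits +253M
So the change in reserve balances that commercial banks hold at the RBI is +464 million.

+464 million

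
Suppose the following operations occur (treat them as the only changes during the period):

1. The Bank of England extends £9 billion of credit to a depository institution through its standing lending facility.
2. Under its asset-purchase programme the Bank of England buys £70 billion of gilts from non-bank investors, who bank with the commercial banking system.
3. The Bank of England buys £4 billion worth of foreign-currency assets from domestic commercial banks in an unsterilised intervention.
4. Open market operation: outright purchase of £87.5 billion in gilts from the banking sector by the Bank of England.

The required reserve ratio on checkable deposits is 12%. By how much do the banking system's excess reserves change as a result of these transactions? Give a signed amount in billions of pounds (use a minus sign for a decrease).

Discount-window loan £9 billion: reserves +£9B, deposits 0.
Asset purchase (from non-banks) £70 billion: reserves +£70B, deposits +£70B.
FX purchase £4 billion: reserves +£4B, deposits 0.
OMO purchase (from banks) £87.5 billion: reserves +£87.5B, deposits 0.
Totals: Δreserves = +£170.5B, Δdeposits = +£70B.
Δrequired reserves = 12% × +£70B = +£8.4B.
Δexcess reserves = Δreserves − Δrequired = +£170.5B − (+£8.4B) = +£162.1 billion.

+£162.1 billion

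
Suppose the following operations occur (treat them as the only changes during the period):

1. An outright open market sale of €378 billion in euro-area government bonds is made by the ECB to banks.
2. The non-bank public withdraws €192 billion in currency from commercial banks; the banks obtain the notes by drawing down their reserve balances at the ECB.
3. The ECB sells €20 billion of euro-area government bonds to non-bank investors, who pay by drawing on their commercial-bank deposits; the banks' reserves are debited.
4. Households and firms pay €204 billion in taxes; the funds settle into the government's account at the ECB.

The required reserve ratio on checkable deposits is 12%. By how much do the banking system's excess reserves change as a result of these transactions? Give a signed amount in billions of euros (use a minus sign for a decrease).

-€744.08 billion

OMO sale (to banks) €378 billion: reserves −€378B, deposits 0.
Currency withdrawal €192 billion: reserves −€192B, deposits −€192B.
Asset sale (to non-banks) €20 billion: reserves −€20B, deposits −€20B.
Government account inflow €204 billion: reserves −€204B, deposits −€204B.
Totals: Δreserves = −€794B, Δdeposits = −€416B.
Δrequired reserves = 12% × −€416B = −€49.92B.
Δexcess reserves = Δreserves − Δrequired = −€794B − (−€49.92B) = -€744.08 billion.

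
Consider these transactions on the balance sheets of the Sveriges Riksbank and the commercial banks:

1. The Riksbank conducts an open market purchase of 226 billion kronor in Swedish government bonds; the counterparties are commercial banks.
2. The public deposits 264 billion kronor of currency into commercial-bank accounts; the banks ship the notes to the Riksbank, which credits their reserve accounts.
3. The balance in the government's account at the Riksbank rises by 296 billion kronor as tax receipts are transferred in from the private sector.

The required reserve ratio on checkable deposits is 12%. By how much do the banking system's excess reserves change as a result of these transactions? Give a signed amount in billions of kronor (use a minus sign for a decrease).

+197.84 billion

OMO purchase (from banks) 226 billion kronor: reserves +226B, deposits 0.
Currency deposit 264 billion kronor: reserves +264B, deposits +264B.
Government account inflow 296 billion kronor: reserves −296B, deposits −296B.
Totals: Δreserves = +194B, Δdeposits = −32B.
Δrequired reserves = 12% × −32B = −3.84B.
Δexcess reserves = Δreserves − Δrequired = +194B − (−3.84B) = +197.84 billion.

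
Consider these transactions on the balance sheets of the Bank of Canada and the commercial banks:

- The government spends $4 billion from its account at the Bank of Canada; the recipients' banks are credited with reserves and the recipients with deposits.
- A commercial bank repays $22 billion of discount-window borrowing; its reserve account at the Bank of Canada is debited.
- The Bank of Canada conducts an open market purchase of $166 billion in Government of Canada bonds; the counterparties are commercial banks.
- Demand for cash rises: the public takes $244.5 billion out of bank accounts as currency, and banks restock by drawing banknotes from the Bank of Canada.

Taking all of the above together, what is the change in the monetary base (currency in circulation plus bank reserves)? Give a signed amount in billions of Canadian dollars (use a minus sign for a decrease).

Bank of Canada balance sheet:
  Assets:      Securities +$166B, Loans to banks −$22B
  Liabilities: Bank reserves −$96.5B, Currency in circulation +$244.5B, Government deposits −$4B
Monetary base = currency + reserves: +$244.5B + (−$96.5B) = +$148 billion.

+$148 billion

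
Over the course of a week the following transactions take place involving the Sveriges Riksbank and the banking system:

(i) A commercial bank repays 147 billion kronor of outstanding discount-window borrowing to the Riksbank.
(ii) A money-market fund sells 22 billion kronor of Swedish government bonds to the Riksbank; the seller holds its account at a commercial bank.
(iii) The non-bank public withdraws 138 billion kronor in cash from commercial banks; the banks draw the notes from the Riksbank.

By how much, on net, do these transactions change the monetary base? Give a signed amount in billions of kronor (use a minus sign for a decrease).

-125 billion

Discount-window repayment 147 billion kronor: Riksbank balance sheet contracts → −147B.
Asset purchase (from non-banks) 22 billion kronor: Riksbank balance sheet expands → +22B.
Currency withdrawal 138 billion kronor: just a shift between currency and reserves — both are base money → 0.
Net: −147 + 22 + 0 = -125 billion.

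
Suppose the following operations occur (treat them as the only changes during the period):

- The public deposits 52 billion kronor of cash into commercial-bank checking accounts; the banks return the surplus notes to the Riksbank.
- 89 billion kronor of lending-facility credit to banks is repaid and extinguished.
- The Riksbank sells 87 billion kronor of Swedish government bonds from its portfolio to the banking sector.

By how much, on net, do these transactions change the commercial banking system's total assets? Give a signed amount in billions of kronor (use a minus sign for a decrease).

Riksbank balance sheet:
  Assets:      Securities −87B, Loans to banks −89B
  Liabilities: Bank reserves −124B, Currency in circulation −52B
Commercial banking system:
  Assets:      Reserves at CB −124B, Securities +87B
  Liabilities: Checkable deposits +52B, Borrowings from CB −89B
Change in total bank assets = -37 billion.

-37 billion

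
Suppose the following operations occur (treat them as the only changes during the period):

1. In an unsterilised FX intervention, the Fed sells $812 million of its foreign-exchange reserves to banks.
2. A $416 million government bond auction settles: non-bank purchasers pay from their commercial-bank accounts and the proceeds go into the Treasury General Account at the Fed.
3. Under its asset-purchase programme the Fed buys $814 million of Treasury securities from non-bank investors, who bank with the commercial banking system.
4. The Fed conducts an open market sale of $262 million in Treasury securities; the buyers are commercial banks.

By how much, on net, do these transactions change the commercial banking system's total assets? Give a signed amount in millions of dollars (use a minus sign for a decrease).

Fed balance sheet:
  Assets:      Securities +$552M, Foreign assets −$812M
  Liabilities: Bank reserves −$676M, Government deposits +$416M
Commercial banking system:
  Assets:      Reserves at CB −$676M, Securities +$262M, Foreign assets +$812M
  Liabilities: Checkable deposits +$398M
Change in total bank assets = +$398 million.

+$398 million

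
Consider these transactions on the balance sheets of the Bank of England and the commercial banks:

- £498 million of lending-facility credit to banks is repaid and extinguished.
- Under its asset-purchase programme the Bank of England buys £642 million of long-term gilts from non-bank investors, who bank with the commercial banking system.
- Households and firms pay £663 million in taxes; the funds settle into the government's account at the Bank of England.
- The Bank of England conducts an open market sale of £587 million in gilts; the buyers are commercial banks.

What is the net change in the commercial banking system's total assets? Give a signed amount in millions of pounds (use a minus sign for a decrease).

-£519 million

Discount-window repayment £498 million: bank balance sheets shrink → −£498M.
Asset purchase (from non-banks) £642 million: bank balance sheets expand → +£642M.
Government account inflow £663 million: bank balance sheets shrink → −£663M.
OMO sale (to banks) £587 million: just an asset swap on bank balance sheets → 0.
Net: −498 + 642 − 663 + 0 = -£519 million.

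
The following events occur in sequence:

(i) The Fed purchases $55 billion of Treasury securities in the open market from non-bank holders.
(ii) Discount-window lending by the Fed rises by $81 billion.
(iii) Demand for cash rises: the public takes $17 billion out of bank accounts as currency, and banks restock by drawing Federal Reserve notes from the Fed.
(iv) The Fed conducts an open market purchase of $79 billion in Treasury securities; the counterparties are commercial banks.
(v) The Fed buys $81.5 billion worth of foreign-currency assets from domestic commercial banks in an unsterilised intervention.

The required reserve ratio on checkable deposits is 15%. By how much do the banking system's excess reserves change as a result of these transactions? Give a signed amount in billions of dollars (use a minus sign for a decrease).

+$273.8 billion

Asset purchase (from non-banks) $55 billion: reserves +$55B, deposits +$55B.
Discount-window loan $81 billion: reserves +$81B, deposits 0.
Currency withdrawal $17 billion: reserves −$17B, deposits −$17B.
OMO purchase (from banks) $79 billion: reserves +$79B, deposits 0.
FX purchase $81.5 billion: reserves +$81.5B, deposits 0.
Totals: Δreserves = +$279.5B, Δdeposits = +$38B.
Δrequired reserves = 15% × +$38B = +$5.7B.
Δexcess reserves = Δreserves − Δrequired = +$279.5B − (+$5.7B) = +$273.8 billion.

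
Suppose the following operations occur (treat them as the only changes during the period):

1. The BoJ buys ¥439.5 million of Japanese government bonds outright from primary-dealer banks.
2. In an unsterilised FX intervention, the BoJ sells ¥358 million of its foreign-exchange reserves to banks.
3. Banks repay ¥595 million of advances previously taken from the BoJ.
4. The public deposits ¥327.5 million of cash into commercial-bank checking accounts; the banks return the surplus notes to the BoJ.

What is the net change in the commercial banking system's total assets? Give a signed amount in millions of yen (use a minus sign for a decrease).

-¥267.5 million

OMO purchase (from banks) ¥439.5 million: just an asset swap on bank balance sheets → 0.
FX sale ¥358 million: just an asset swap on bank balance sheets → 0.
Discount-window repayment ¥595 million: bank balance sheets shrink → −¥595M.
Currency deposit ¥327.5 million: bank balance sheets expand → +¥327.5M.
Net: 0 + 0 − 595 + 327.5 = -¥267.5 million.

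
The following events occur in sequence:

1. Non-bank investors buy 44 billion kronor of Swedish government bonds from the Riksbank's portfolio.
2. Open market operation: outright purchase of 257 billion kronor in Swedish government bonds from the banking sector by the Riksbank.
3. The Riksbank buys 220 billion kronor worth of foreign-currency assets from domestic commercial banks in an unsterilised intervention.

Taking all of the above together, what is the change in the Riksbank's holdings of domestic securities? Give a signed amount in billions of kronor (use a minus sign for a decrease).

+213 billion

Riksbank balance sheet:
  Assets:      Securities +213B, Foreign assets +220B
  Liabilities: Bank reserves +433B
So the change in the Riksbank's holdings of domestic securities is +213 billion.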